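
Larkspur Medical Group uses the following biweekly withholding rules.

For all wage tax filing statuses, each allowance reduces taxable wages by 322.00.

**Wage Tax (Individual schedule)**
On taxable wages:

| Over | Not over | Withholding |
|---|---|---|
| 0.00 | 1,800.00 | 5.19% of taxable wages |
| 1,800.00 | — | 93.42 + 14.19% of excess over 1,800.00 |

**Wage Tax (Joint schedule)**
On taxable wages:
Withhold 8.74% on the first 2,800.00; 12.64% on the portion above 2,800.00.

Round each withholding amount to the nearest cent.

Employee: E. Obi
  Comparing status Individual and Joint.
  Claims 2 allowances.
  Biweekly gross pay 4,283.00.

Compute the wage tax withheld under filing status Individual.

354.37

Wage Tax (Individual): taxable = 4,283.00 − 2×322.00 = 3,639.00
  93.42 + 14.19% × (3,639.00 − 1,800.00) = 93.42 + 14.19% × 1,839.00 = 354.37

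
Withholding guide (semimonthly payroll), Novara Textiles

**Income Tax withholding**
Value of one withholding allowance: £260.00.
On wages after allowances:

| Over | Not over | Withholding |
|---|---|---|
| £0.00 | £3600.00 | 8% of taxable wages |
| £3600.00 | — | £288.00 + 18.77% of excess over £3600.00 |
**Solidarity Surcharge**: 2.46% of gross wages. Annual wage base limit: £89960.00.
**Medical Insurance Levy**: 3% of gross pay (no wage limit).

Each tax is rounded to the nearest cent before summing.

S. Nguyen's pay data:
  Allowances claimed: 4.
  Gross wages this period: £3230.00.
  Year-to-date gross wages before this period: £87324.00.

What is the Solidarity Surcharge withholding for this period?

£64.85

Solidarity Surcharge: cap £89960.00 − YTD £87324.00 = £2636.00 subject; 2.46% × £2636.00 = £64.85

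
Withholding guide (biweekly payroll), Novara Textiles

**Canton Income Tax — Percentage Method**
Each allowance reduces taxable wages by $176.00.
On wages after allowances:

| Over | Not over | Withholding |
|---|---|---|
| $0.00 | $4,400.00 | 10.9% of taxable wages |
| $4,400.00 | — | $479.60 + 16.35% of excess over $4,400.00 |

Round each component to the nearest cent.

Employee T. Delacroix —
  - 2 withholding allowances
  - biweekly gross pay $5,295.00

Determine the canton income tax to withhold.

Canton Income Tax: taxable = $5,295.00 − 2×$176.00 = $4,943.00
  $479.60 + 16.35% × ($4,943.00 − $4,400.00) = $479.60 + 16.35% × $543.00 = $568.38

$568.38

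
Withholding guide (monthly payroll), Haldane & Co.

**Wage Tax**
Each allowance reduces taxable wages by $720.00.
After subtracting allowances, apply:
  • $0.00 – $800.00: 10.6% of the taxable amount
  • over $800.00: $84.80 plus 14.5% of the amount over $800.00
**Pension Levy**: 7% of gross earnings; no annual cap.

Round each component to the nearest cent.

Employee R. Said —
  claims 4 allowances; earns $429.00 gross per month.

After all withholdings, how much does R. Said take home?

Wage Tax: taxable = $429.00 − 4×$720.00 = $-2,451.00
  Taxable ≤ 0 → $0.00
Pension Levy: 7% × $429.00 = $30.03
Total withheld: $0.00 + $30.03 = $30.03
Net pay: $429.00 − $30.03 = $398.97

$398.97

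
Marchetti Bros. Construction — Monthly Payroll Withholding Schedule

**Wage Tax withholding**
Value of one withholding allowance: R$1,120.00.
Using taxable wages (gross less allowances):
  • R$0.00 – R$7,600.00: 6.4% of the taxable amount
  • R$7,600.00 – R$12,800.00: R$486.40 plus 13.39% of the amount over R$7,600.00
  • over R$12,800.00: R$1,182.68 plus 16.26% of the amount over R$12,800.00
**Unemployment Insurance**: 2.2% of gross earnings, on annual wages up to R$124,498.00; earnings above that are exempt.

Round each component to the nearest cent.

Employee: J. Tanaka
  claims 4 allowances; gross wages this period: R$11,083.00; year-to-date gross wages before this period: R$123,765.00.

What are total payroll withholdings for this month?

Wage Tax: taxable = R$11,083.00 − 4×R$1,120.00 = R$6,603.00
  6.4% × R$6,603.00 = R$422.59
Unemployment Insurance: cap R$124,498.00 − YTD R$123,765.00 = R$733.00 subject; 2.2% × R$733.00 = R$16.13
Total: R$422.59 + R$16.13 = R$438.72

R$438.72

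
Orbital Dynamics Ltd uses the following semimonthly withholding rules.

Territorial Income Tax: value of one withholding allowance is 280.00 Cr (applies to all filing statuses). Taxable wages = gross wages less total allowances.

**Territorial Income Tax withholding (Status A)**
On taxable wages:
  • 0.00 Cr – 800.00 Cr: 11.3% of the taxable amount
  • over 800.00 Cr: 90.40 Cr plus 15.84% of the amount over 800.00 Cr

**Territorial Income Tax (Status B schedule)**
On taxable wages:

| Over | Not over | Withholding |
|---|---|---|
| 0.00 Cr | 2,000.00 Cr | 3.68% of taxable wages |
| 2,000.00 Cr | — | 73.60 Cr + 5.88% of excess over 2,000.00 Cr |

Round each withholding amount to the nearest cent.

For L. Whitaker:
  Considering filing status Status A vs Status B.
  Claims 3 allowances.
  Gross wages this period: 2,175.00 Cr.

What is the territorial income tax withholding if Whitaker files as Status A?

175.14 Cr

Territorial Income Tax (Status A): taxable = 2,175.00 Cr − 3×280.00 Cr = 1,335.00 Cr
  90.40 Cr + 15.84% × (1,335.00 Cr − 800.00 Cr) = 90.40 Cr + 15.84% × 535.00 Cr = 175.14 Cr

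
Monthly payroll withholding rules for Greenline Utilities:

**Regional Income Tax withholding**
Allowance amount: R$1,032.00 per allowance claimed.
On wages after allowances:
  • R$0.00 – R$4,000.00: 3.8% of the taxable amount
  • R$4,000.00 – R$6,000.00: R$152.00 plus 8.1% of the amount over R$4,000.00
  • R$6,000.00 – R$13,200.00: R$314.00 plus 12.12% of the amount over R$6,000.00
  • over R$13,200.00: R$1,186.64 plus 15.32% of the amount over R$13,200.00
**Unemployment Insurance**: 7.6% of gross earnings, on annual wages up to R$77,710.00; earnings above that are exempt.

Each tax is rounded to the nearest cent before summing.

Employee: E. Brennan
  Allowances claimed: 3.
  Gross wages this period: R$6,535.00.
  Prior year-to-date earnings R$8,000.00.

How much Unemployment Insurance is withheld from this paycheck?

R$496.66

Unemployment Insurance: 7.6% × R$6,535.00 = R$496.66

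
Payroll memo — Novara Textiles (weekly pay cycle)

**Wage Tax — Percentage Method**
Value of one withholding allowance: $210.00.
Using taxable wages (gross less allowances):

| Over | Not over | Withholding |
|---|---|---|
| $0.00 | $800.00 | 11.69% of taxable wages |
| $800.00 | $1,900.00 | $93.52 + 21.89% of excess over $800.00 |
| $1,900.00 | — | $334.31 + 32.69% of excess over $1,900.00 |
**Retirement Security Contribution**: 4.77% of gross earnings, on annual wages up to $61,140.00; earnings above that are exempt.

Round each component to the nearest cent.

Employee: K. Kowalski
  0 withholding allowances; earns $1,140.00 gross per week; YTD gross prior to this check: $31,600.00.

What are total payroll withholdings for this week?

Wage Tax: taxable = $1,140.00
  $93.52 + 21.89% × ($1,140.00 − $800.00) = $93.52 + 21.89% × $340.00 = $167.95
Retirement Security Contribution: 4.77% × $1,140.00 = $54.38
Total: $167.95 + $54.38 = $222.33

$222.33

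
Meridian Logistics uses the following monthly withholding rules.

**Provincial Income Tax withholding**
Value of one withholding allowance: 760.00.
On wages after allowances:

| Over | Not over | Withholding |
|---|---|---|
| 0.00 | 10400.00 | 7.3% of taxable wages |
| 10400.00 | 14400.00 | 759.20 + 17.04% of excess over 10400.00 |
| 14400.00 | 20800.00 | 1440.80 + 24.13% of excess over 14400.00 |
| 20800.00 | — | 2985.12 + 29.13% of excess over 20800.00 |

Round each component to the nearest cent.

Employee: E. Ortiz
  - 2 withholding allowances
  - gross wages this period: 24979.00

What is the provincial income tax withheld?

3759.69

Provincial Income Tax: taxable = 24979.00 − 2×760.00 = 23459.00
  2985.12 + 29.13% × (23459.00 − 20800.00) = 2985.12 + 29.13% × 2659.00 = 3759.69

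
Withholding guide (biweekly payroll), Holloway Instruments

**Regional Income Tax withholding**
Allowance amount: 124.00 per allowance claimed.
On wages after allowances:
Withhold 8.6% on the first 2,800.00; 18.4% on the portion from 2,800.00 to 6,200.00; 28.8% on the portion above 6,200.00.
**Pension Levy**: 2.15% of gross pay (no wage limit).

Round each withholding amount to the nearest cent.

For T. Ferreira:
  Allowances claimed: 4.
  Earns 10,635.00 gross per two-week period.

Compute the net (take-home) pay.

8,405.52

Regional Income Tax: taxable = 10,635.00 − 4×124.00 = 10,139.00
  866.40 + 28.8% × (10,139.00 − 6,200.00) = 866.40 + 28.8% × 3,939.00 = 2,000.83
Pension Levy: 2.15% × 10,635.00 = 228.65
Total withheld: 2,000.83 + 228.65 = 2,229.48
Net pay: 10,635.00 − 2,229.48 = 8,405.52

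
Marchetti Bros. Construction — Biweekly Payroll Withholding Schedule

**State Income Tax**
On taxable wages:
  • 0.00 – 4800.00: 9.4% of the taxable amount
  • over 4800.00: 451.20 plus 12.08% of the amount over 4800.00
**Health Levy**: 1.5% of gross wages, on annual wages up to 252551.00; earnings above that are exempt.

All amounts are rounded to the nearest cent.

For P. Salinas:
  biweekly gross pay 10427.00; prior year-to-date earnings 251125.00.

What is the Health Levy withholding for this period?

21.39

Health Levy: cap 252551.00 − YTD 251125.00 = 1426.00 subject; 1.5% × 1426.00 = 21.39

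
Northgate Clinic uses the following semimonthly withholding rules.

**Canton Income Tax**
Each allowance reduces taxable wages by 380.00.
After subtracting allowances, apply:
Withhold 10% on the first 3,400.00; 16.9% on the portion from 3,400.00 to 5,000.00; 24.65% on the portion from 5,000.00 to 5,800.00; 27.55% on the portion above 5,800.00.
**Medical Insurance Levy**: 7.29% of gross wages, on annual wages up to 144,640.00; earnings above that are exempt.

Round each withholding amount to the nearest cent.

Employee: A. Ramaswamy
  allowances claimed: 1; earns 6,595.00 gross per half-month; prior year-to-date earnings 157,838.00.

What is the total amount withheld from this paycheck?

921.93

Canton Income Tax: taxable = 6,595.00 − 1×380.00 = 6,215.00
  807.60 + 27.55% × (6,215.00 − 5,800.00) = 807.60 + 27.55% × 415.00 = 921.93
Medical Insurance Levy: YTD 157,838.00 ≥ cap 144,640.00 → 0.00
Total: 921.93 + 0.00 = 921.93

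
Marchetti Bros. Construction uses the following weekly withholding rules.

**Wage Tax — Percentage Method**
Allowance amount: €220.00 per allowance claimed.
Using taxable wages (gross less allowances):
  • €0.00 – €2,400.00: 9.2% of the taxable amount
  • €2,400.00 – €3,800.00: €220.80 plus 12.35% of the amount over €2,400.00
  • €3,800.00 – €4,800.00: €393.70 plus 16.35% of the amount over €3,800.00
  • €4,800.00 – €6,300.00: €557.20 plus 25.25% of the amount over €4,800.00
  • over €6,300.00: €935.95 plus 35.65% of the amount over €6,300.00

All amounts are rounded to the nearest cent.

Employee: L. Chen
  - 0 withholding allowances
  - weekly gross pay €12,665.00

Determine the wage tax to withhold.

Wage Tax: taxable = €12,665.00
  €935.95 + 35.65% × (€12,665.00 − €6,300.00) = €935.95 + 35.65% × €6,365.00 = €3,205.07

€3,205.07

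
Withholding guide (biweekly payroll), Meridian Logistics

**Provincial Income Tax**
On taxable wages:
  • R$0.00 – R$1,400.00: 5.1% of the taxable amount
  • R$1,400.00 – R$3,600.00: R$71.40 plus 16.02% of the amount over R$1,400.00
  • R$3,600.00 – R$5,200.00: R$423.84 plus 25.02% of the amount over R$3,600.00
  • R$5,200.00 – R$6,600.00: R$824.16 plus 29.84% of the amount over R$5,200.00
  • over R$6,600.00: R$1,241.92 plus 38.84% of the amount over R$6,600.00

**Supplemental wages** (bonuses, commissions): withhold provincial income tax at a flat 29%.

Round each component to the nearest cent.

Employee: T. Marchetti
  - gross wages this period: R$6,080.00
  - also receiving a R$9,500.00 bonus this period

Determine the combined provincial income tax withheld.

Provincial Income Tax: taxable = R$6,080.00
  R$824.16 + 29.84% × (R$6,080.00 − R$5,200.00) = R$824.16 + 29.84% × R$880.00 = R$1,086.75
Supplemental (29% flat on bonus): 29% × R$9,500.00 = R$2,755.00
Total provincial income tax: R$1,086.75 + R$2,755.00 = R$3,841.75

R$3,841.75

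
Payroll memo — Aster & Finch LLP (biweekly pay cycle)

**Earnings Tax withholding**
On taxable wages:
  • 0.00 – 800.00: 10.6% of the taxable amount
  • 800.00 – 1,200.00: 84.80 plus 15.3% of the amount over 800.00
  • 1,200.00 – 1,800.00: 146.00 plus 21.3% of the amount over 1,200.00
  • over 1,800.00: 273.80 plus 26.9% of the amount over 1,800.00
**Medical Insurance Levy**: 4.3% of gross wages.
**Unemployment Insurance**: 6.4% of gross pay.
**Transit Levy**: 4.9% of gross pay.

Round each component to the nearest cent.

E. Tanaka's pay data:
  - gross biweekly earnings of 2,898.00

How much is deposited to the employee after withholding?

1,876.76

Earnings Tax: taxable = 2,898.00
  273.80 + 26.9% × (2,898.00 − 1,800.00) = 273.80 + 26.9% × 1,098.00 = 569.16
Medical Insurance Levy: 4.3% × 2,898.00 = 124.61
Unemployment Insurance: 6.4% × 2,898.00 = 185.47
Transit Levy: 4.9% × 2,898.00 = 142.00
Total withheld: 569.16 + 124.61 + 185.47 + 142.00 = 1,021.24
Net pay: 2,898.00 − 1,021.24 = 1,876.76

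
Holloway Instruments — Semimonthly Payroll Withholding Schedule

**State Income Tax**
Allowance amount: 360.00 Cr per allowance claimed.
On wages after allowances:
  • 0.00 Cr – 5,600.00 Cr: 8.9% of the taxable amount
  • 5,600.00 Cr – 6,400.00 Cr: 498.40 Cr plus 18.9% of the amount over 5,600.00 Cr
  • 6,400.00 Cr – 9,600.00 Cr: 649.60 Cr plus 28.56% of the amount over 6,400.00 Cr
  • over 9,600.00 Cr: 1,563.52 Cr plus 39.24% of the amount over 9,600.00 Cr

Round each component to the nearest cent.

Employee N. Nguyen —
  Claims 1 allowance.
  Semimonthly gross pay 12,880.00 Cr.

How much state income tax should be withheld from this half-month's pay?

2,709.33 Cr

State Income Tax: taxable = 12,880.00 Cr − 1×360.00 Cr = 12,520.00 Cr
  1,563.52 Cr + 39.24% × (12,520.00 Cr − 9,600.00 Cr) = 1,563.52 Cr + 39.24% × 2,920.00 Cr = 2,709.33 Cr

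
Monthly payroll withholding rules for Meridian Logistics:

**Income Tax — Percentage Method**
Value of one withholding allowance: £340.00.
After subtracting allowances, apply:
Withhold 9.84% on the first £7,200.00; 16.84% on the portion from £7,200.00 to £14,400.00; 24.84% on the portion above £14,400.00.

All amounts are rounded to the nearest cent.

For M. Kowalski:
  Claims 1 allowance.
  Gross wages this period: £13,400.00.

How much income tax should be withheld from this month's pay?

£1,695.30

Income Tax: taxable = £13,400.00 − 1×£340.00 = £13,060.00
  £708.48 + 16.84% × (£13,060.00 − £7,200.00) = £708.48 + 16.84% × £5,860.00 = £1,695.30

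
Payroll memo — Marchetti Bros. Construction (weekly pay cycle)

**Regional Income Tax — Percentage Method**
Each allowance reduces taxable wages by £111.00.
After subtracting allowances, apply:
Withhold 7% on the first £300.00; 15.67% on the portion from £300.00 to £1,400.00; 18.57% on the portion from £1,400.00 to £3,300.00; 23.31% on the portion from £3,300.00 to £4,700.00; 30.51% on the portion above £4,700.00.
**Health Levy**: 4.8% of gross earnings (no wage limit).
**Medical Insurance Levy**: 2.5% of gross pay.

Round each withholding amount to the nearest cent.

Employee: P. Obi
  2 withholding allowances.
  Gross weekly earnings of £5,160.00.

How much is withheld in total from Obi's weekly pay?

£1,321.83

Regional Income Tax: taxable = £5,160.00 − 2×£111.00 = £4,938.00
  £872.54 + 30.51% × (£4,938.00 − £4,700.00) = £872.54 + 30.51% × £238.00 = £945.15
Health Levy: 4.8% × £5,160.00 = £247.68
Medical Insurance Levy: 2.5% × £5,160.00 = £129.00
Total: £945.15 + £247.68 + £129.00 = £1,321.83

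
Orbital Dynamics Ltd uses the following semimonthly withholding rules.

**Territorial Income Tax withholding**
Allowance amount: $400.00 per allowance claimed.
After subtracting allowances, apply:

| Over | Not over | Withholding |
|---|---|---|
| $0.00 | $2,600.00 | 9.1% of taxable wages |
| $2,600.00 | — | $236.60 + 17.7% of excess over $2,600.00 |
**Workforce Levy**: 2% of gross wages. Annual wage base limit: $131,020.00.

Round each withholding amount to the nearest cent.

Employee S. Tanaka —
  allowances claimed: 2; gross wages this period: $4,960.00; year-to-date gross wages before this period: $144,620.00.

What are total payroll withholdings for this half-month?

Territorial Income Tax: taxable = $4,960.00 − 2×$400.00 = $4,160.00
  $236.60 + 17.7% × ($4,160.00 − $2,600.00) = $236.60 + 17.7% × $1,560.00 = $512.72
Workforce Levy: YTD $144,620.00 ≥ cap $131,020.00 → $0.00
Total: $512.72 + $0.00 = $512.72

$512.72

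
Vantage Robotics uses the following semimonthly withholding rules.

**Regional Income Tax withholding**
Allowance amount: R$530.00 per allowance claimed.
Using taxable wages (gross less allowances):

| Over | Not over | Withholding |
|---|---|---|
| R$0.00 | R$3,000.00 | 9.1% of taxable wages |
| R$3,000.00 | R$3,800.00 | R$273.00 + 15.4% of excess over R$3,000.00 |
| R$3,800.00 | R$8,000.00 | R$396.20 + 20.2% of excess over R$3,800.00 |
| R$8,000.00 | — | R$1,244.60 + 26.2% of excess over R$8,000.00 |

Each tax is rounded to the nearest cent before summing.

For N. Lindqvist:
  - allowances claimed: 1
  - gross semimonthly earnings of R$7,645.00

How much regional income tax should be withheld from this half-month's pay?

Regional Income Tax: taxable = R$7,645.00 − 1×R$530.00 = R$7,115.00
  R$396.20 + 20.2% × (R$7,115.00 − R$3,800.00) = R$396.20 + 20.2% × R$3,315.00 = R$1,065.83

R$1,065.83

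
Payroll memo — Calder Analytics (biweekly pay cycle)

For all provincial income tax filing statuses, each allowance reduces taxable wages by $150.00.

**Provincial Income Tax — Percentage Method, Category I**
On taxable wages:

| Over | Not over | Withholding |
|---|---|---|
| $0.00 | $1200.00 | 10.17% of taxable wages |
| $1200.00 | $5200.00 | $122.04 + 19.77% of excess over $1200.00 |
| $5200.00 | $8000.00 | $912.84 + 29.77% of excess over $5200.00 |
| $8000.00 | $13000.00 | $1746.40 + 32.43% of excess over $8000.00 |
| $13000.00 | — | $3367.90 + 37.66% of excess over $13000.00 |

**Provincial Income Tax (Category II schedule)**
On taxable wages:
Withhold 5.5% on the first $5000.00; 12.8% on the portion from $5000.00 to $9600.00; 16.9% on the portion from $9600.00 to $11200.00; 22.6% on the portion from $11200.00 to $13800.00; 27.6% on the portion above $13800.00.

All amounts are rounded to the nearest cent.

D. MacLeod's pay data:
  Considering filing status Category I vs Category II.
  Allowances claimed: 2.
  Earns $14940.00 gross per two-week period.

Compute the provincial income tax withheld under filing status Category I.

$3985.52

Provincial Income Tax (Category I): taxable = $14940.00 − 2×$150.00 = $14640.00
  $3367.90 + 37.66% × ($14640.00 − $13000.00) = $3367.90 + 37.66% × $1640.00 = $3985.52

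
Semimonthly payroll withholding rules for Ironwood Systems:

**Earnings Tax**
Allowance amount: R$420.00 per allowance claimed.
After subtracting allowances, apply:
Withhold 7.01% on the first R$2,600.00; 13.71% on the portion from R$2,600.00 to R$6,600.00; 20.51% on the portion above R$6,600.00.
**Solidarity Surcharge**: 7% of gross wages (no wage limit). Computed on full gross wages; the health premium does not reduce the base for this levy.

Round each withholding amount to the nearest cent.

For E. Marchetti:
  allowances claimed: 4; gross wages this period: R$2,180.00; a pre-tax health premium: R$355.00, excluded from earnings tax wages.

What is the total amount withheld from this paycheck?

R$162.76

Earnings Tax: taxable = R$2,180.00 − R$355.00 − 4×R$420.00 = R$145.00
  7.01% × R$145.00 = R$10.16
Solidarity Surcharge: 7% × R$2,180.00 = R$152.60
Total: R$10.16 + R$152.60 = R$162.76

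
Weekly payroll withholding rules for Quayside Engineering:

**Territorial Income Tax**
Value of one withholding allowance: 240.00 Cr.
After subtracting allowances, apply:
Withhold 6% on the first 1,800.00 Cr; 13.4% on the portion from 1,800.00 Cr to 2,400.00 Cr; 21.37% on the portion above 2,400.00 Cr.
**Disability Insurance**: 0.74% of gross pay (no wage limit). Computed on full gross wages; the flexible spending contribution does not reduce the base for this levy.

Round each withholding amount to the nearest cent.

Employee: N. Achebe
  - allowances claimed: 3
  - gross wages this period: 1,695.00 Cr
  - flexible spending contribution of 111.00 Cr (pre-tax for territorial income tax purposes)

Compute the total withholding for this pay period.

64.38 Cr

Territorial Income Tax: taxable = 1,695.00 Cr − 111.00 Cr − 3×240.00 Cr = 864.00 Cr
  6% × 864.00 Cr = 51.84 Cr
Disability Insurance: 0.74% × 1,695.00 Cr = 12.54 Cr
Total: 51.84 Cr + 12.54 Cr = 64.38 Cr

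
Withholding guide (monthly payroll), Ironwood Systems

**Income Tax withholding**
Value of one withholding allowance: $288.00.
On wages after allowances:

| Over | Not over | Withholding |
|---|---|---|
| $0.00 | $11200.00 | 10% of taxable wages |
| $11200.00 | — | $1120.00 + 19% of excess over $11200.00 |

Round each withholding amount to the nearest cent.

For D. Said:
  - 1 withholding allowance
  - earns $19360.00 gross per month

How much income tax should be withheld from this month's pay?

Income Tax: taxable = $19360.00 − 1×$288.00 = $19072.00
  $1120.00 + 19% × ($19072.00 − $11200.00) = $1120.00 + 19% × $7872.00 = $2615.68

$2615.68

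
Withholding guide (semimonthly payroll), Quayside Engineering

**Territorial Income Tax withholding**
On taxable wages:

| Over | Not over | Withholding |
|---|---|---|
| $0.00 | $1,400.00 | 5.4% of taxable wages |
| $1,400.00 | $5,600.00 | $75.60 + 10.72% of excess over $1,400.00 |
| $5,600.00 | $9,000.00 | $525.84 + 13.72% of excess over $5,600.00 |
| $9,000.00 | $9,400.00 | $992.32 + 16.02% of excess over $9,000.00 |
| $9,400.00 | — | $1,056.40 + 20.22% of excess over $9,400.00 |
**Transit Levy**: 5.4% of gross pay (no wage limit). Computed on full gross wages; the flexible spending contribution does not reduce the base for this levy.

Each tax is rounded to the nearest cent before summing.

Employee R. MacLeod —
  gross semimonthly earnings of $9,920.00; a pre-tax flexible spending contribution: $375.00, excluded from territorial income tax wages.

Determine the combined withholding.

Territorial Income Tax: taxable = $9,920.00 − $375.00 = $9,545.00
  $1,056.40 + 20.22% × ($9,545.00 − $9,400.00) = $1,056.40 + 20.22% × $145.00 = $1,085.72
Transit Levy: 5.4% × $9,920.00 = $535.68
Total: $1,085.72 + $535.68 = $1,621.40

$1,621.40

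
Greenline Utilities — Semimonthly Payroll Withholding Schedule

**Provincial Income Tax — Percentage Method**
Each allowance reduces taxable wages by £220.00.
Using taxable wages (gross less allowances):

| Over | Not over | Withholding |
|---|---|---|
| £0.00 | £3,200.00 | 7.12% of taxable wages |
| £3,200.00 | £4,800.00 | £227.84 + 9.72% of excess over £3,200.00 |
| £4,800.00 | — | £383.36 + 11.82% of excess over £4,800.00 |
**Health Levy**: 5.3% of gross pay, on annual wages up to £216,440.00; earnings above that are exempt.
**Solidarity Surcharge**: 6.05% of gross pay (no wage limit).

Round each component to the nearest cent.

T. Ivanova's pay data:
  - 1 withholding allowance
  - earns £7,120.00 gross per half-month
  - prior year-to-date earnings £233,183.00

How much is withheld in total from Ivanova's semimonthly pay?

Provincial Income Tax: taxable = £7,120.00 − 1×£220.00 = £6,900.00
  £383.36 + 11.82% × (£6,900.00 − £4,800.00) = £383.36 + 11.82% × £2,100.00 = £631.58
Health Levy: YTD £233,183.00 ≥ cap £216,440.00 → £0.00
Solidarity Surcharge: 6.05% × £7,120.00 = £430.76
Total: £631.58 + £0.00 + £430.76 = £1,062.34

£1,062.34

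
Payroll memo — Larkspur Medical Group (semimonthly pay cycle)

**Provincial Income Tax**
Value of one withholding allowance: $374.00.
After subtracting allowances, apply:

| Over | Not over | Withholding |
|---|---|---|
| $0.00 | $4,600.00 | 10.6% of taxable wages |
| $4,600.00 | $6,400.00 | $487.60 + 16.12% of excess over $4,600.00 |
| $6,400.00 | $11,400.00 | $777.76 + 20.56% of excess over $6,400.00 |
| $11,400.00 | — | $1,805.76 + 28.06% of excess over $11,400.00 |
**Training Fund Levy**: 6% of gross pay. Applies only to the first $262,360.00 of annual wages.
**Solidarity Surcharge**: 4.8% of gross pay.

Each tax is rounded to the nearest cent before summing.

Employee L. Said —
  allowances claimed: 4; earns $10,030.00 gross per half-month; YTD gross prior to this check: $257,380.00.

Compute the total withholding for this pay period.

Provincial Income Tax: taxable = $10,030.00 − 4×$374.00 = $8,534.00
  $777.76 + 20.56% × ($8,534.00 − $6,400.00) = $777.76 + 20.56% × $2,134.00 = $1,216.51
Training Fund Levy: cap $262,360.00 − YTD $257,380.00 = $4,980.00 subject; 6% × $4,980.00 = $298.80
Solidarity Surcharge: 4.8% × $10,030.00 = $481.44
Total: $1,216.51 + $298.80 + $481.44 = $1,996.75

$1,996.75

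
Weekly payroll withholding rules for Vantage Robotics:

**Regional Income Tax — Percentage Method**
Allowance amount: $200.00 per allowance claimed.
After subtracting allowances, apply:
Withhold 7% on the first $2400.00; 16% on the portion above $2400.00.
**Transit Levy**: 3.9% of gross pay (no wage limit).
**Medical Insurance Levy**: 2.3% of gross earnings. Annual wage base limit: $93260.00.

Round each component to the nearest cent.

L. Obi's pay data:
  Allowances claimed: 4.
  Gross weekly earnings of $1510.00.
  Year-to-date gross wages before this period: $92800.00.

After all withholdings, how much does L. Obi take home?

$1390.83

Regional Income Tax: taxable = $1510.00 − 4×$200.00 = $710.00
  7% × $710.00 = $49.70
Transit Levy: 3.9% × $1510.00 = $58.89
Medical Insurance Levy: cap $93260.00 − YTD $92800.00 = $460.00 subject; 2.3% × $460.00 = $10.58
Total withheld: $49.70 + $58.89 + $10.58 = $119.17
Net pay: $1510.00 − $119.17 = $1390.83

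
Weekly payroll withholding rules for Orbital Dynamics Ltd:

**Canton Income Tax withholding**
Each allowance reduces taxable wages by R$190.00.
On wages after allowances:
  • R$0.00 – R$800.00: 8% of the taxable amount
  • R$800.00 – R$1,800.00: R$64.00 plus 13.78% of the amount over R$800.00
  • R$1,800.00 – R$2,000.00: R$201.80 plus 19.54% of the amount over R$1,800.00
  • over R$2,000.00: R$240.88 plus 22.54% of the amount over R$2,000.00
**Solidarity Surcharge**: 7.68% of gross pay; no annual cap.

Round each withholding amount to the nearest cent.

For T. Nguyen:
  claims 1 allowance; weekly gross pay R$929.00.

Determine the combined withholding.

R$130.47

Canton Income Tax: taxable = R$929.00 − 1×R$190.00 = R$739.00
  8% × R$739.00 = R$59.12
Solidarity Surcharge: 7.68% × R$929.00 = R$71.35
Total: R$59.12 + R$71.35 = R$130.47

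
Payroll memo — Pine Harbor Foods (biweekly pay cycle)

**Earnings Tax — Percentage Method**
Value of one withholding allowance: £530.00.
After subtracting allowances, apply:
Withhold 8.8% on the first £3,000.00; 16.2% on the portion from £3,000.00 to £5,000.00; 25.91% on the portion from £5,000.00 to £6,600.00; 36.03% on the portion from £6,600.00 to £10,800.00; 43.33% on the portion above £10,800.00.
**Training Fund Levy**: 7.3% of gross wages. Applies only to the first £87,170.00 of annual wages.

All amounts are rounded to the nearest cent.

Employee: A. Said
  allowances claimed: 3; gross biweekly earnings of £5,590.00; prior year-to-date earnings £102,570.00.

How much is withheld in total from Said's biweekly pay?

£426.00

Earnings Tax: taxable = £5,590.00 − 3×£530.00 = £4,000.00
  £264.00 + 16.2% × (£4,000.00 − £3,000.00) = £264.00 + 16.2% × £1,000.00 = £426.00
Training Fund Levy: YTD £102,570.00 ≥ cap £87,170.00 → £0.00
Total: £426.00 + £0.00 = £426.00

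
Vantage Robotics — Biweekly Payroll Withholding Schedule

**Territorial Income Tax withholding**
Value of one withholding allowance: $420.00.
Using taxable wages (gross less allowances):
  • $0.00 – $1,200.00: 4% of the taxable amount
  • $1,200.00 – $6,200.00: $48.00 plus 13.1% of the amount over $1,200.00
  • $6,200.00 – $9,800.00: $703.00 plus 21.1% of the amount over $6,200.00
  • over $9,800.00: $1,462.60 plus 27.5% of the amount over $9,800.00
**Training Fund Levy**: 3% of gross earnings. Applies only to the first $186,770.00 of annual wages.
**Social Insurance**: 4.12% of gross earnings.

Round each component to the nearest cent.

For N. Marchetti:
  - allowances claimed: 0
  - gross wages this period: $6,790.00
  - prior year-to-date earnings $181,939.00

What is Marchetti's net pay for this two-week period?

$5,537.83

Territorial Income Tax: taxable = $6,790.00
  $703.00 + 21.1% × ($6,790.00 − $6,200.00) = $703.00 + 21.1% × $590.00 = $827.49
Training Fund Levy: cap $186,770.00 − YTD $181,939.00 = $4,831.00 subject; 3% × $4,831.00 = $144.93
Social Insurance: 4.12% × $6,790.00 = $279.75
Total withheld: $827.49 + $144.93 + $279.75 = $1,252.17
Net pay: $6,790.00 − $1,252.17 = $5,537.83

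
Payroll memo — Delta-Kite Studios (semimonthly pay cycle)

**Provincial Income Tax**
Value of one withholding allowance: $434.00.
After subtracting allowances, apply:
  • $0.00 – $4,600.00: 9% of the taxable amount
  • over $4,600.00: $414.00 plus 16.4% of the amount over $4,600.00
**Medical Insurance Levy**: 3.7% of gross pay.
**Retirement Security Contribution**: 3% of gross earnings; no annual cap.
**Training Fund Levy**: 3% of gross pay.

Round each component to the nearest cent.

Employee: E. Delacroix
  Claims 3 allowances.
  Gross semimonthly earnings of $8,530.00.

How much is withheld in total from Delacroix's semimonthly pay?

$1,672.40

Provincial Income Tax: taxable = $8,530.00 − 3×$434.00 = $7,228.00
  $414.00 + 16.4% × ($7,228.00 − $4,600.00) = $414.00 + 16.4% × $2,628.00 = $844.99
Medical Insurance Levy: 3.7% × $8,530.00 = $315.61
Retirement Security Contribution: 3% × $8,530.00 = $255.90
Training Fund Levy: 3% × $8,530.00 = $255.90
Total: $844.99 + $315.61 + $255.90 + $255.90 = $1,672.40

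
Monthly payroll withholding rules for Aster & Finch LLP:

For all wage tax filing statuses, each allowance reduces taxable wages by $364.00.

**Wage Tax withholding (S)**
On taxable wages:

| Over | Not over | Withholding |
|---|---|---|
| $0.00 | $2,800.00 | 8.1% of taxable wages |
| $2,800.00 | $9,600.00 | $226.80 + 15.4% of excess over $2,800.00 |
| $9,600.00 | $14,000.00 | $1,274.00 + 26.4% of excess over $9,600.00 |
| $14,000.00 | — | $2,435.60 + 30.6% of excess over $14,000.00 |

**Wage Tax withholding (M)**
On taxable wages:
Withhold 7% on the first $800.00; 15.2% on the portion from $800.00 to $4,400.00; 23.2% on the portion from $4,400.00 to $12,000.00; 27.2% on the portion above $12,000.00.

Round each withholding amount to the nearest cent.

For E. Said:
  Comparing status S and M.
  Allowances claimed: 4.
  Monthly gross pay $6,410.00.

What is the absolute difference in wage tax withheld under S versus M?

$173.21

Wage Tax (S): taxable = $6,410.00 − 4×$364.00 = $4,954.00
  $226.80 + 15.4% × ($4,954.00 − $2,800.00) = $226.80 + 15.4% × $2,154.00 = $558.52
Wage Tax (M): taxable = $6,410.00 − 4×$364.00 = $4,954.00
  $603.20 + 23.2% × ($4,954.00 − $4,400.00) = $603.20 + 23.2% × $554.00 = $731.73
Difference: |$558.52 − $731.73| = $173.21 (higher under M)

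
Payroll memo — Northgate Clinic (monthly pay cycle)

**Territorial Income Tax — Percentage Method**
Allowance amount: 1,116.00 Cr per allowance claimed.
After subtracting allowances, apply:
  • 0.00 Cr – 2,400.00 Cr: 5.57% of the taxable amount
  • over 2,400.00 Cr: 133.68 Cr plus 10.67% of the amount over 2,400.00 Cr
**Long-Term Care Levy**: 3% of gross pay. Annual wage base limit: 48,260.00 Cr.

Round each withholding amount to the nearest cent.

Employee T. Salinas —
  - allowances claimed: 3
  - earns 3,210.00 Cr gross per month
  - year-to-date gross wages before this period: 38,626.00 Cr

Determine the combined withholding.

Territorial Income Tax: taxable = 3,210.00 Cr − 3×1,116.00 Cr = -138.00 Cr
  Taxable ≤ 0 → 0.00 Cr
Long-Term Care Levy: 3% × 3,210.00 Cr = 96.30 Cr
Total: 0.00 Cr + 96.30 Cr = 96.30 Cr

96.30 Cr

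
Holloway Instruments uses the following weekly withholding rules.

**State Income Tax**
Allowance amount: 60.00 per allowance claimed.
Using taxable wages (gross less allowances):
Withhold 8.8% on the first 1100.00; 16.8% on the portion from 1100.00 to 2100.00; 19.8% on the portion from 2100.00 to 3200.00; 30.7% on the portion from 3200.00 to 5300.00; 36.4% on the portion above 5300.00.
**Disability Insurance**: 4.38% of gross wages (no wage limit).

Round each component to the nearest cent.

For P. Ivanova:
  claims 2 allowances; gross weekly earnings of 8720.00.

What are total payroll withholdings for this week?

2710.44

State Income Tax: taxable = 8720.00 − 2×60.00 = 8600.00
  1127.30 + 36.4% × (8600.00 − 5300.00) = 1127.30 + 36.4% × 3300.00 = 2328.50
Disability Insurance: 4.38% × 8720.00 = 381.94
Total: 2328.50 + 381.94 = 2710.44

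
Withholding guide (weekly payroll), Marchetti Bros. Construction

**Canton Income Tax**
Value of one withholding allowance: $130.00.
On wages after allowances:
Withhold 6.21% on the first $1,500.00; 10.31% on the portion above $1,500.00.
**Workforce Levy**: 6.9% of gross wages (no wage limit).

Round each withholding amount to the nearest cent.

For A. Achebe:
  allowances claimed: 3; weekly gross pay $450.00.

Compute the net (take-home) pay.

Canton Income Tax: taxable = $450.00 − 3×$130.00 = $60.00
  6.21% × $60.00 = $3.73
Workforce Levy: 6.9% × $450.00 = $31.05
Total withheld: $3.73 + $31.05 = $34.78
Net pay: $450.00 − $34.78 = $415.22

$415.22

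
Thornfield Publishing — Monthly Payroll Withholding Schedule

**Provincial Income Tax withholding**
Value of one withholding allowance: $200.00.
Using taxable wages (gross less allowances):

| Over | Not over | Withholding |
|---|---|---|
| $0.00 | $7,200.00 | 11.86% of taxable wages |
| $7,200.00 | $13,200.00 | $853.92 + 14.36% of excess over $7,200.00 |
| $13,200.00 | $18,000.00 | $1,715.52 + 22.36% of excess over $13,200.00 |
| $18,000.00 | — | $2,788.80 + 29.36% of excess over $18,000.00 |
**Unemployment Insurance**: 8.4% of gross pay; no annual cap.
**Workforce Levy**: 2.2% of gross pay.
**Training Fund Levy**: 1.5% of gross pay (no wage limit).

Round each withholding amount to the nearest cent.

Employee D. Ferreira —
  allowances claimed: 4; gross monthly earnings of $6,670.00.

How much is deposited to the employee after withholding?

Provincial Income Tax: taxable = $6,670.00 − 4×$200.00 = $5,870.00
  11.86% × $5,870.00 = $696.18
Unemployment Insurance: 8.4% × $6,670.00 = $560.28
Workforce Levy: 2.2% × $6,670.00 = $146.74
Training Fund Levy: 1.5% × $6,670.00 = $100.05
Total withheld: $696.18 + $560.28 + $146.74 + $100.05 = $1,503.25
Net pay: $6,670.00 − $1,503.25 = $5,166.75

$5,166.75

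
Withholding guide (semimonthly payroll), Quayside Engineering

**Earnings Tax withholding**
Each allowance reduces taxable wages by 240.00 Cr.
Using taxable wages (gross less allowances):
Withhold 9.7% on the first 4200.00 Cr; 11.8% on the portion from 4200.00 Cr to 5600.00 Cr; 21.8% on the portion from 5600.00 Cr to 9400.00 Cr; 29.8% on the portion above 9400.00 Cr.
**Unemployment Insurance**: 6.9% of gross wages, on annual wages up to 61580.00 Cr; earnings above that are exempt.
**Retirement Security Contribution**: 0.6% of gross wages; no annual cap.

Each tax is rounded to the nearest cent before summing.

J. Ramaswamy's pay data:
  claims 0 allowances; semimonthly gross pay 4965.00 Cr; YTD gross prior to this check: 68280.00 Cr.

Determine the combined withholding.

527.46 Cr

Earnings Tax: taxable = 4965.00 Cr
  407.40 Cr + 11.8% × (4965.00 Cr − 4200.00 Cr) = 407.40 Cr + 11.8% × 765.00 Cr = 497.67 Cr
Unemployment Insurance: YTD 68280.00 Cr ≥ cap 61580.00 Cr → 0.00 Cr
Retirement Security Contribution: 0.6% × 4965.00 Cr = 29.79 Cr
Total: 497.67 Cr + 0.00 Cr + 29.79 Cr = 527.46 Cr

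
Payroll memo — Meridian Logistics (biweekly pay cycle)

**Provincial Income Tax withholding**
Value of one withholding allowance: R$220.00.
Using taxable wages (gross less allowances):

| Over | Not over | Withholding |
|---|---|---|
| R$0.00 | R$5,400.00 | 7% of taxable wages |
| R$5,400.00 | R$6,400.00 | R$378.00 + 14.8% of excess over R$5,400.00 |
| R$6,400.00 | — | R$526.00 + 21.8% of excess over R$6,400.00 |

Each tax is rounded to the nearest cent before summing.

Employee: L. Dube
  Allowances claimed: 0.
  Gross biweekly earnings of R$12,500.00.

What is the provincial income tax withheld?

Provincial Income Tax: taxable = R$12,500.00
  R$526.00 + 21.8% × (R$12,500.00 − R$6,400.00) = R$526.00 + 21.8% × R$6,100.00 = R$1,855.80

R$1,855.80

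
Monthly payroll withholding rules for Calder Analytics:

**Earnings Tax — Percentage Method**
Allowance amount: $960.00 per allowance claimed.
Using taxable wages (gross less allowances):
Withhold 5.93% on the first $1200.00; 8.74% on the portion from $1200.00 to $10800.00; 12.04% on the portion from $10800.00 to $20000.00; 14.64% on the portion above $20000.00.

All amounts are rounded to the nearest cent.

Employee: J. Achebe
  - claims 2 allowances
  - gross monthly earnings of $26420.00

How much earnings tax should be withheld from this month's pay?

Earnings Tax: taxable = $26420.00 − 2×$960.00 = $24500.00
  $2017.88 + 14.64% × ($24500.00 − $20000.00) = $2017.88 + 14.64% × $4500.00 = $2676.68

$2676.68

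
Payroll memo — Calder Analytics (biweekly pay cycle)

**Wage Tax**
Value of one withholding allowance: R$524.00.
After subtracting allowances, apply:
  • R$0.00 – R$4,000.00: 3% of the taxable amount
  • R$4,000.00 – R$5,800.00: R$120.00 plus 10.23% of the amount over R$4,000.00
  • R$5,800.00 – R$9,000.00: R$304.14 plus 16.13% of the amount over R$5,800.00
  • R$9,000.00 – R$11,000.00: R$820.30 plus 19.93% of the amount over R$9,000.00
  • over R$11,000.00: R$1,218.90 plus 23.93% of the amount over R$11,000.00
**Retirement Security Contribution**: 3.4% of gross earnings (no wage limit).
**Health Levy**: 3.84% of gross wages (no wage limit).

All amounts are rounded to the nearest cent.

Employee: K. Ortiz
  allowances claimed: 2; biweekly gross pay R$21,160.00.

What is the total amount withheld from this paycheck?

Wage Tax: taxable = R$21,160.00 − 2×R$524.00 = R$20,112.00
  R$1,218.90 + 23.93% × (R$20,112.00 − R$11,000.00) = R$1,218.90 + 23.93% × R$9,112.00 = R$3,399.40
Retirement Security Contribution: 3.4% × R$21,160.00 = R$719.44
Health Levy: 3.84% × R$21,160.00 = R$812.54
Total: R$3,399.40 + R$719.44 + R$812.54 = R$4,931.38

R$4,931.38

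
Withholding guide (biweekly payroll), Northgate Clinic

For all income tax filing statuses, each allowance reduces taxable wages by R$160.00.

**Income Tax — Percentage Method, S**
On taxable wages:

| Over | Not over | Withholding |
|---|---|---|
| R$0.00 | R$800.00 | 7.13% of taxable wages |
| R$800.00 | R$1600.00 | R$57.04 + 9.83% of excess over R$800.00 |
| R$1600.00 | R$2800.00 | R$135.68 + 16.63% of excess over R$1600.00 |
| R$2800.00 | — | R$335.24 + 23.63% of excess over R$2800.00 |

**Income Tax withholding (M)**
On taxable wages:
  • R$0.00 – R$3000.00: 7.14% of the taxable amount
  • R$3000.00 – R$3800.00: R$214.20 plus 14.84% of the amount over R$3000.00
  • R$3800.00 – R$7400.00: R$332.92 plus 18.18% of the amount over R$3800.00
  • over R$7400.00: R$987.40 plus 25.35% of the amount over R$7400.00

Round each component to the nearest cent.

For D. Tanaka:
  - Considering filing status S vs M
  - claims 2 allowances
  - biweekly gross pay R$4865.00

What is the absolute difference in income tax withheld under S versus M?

Income Tax (S): taxable = R$4865.00 − 2×R$160.00 = R$4545.00
  R$335.24 + 23.63% × (R$4545.00 − R$2800.00) = R$335.24 + 23.63% × R$1745.00 = R$747.58
Income Tax (M): taxable = R$4865.00 − 2×R$160.00 = R$4545.00
  R$332.92 + 18.18% × (R$4545.00 − R$3800.00) = R$332.92 + 18.18% × R$745.00 = R$468.36
Difference: |R$747.58 − R$468.36| = R$279.22 (higher under S)

R$279.22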